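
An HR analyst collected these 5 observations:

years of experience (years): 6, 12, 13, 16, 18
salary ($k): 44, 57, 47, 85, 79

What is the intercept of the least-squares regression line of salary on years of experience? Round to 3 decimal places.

18.293

n = 5, Σx = 65, Σy = 312, Σxy = 4341, Σx² = 929
Sxx = Σx² − (Σx)²/n = 929 − 845 = 84
Sxy = Σxy − (Σx)(Σy)/n = 4341 − 4056 = 285
b = Sxy/Sxx = 285/84 = 3.392857
a = ȳ − b·x̄ = 62.4 − 3.392857·13 = 18.292857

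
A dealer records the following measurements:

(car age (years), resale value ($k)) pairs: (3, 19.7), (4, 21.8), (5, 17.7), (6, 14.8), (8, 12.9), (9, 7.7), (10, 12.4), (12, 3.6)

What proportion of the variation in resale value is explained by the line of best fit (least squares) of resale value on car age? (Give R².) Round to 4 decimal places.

n = 8, Σx = 57, Σy = 110.6, Σxy = 663.3, Σx² = 475, Σy² = 1788.08
Sxx = Σx² − (Σx)²/n = 475 − 406.125 = 68.875
Sxy = Σxy − (Σx)(Σy)/n = 663.3 − 788.025 = -124.725
Syy = Σy² − (Σy)²/n = 1788.08 − 1529.045 = 259.035
R² = Sxy²/(Sxx·Syy) = (-124.725)²/(68.875·259.035) = 0.871941

0.8719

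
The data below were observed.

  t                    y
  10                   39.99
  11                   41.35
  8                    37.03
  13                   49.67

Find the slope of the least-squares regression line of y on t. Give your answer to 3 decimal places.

n = 4, Σx = 42, Σy = 168.04, Σxy = 1796.7, Σx² = 454
Sxx = Σx² − (Σx)²/n = 454 − 441 = 13
Sxy = Σxy − (Σx)(Σy)/n = 1796.7 − 1764.42 = 32.28
b = Sxy/Sxx = 32.28/13 = 2.483077

2.483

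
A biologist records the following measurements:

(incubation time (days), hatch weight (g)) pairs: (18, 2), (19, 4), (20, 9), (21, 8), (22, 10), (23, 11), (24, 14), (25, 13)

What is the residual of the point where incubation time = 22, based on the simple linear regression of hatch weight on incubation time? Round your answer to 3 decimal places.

0.321

n = 8, Σx = 172, Σy = 71, Σxy = 1594, Σx² = 3740
Sxx = Σx² − (Σx)²/n = 3740 − 3698 = 42
Sxy = Σxy − (Σx)(Σy)/n = 1594 − 1526.5 = 67.5
b = Sxy/Sxx = 67.5/42 = 1.607143
a = ȳ − b·x̄ = 8.875 − 1.607143·21.5 = -25.678571
ŷ(22) = -25.678571 + 1.607143·22 = 9.678571
residual = y − ŷ = 10 − 9.678571 = 0.321429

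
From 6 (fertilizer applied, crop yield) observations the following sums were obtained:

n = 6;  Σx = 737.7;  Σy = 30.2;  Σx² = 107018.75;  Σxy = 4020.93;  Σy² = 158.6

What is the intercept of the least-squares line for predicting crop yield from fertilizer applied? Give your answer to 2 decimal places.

2.71

Sxx = Σx² − (Σx)²/n = 107018.75 − 90700.215 = 16318.535
Sxy = Σxy − (Σx)(Σy)/n = 4020.93 − 3713.09 = 307.84
b = Sxy/Sxx = 307.84/16318.535 = 0.018864
a = ȳ − b·x̄ = 5.033333 − 0.018864·122.95 = 2.713951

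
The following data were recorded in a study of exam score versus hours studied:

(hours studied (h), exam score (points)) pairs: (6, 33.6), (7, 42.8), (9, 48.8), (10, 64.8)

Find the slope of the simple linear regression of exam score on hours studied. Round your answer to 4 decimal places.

n = 4, Σx = 32, Σy = 190, Σxy = 1588.4, Σx² = 266
Sxx = Σx² − (Σx)²/n = 266 − 256 = 10
Sxy = Σxy − (Σx)(Σy)/n = 1588.4 − 1520 = 68.4
b = Sxy/Sxx = 68.4/10 = 6.84

6.8400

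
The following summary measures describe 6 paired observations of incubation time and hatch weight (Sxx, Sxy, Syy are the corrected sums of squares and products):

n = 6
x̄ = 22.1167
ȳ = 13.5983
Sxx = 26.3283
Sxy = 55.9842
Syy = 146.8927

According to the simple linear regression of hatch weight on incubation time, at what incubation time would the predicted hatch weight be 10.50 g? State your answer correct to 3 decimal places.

b = Sxy/Sxx = 55.9842/26.3283 = 2.126389
a = ȳ − b·x̄ = 13.5983 − 2.126389·22.1167 = -33.430401
Set a + b·x = 10.50: x = (10.50 − (-33.430401)) / 2.126389 = 20.659629

20.660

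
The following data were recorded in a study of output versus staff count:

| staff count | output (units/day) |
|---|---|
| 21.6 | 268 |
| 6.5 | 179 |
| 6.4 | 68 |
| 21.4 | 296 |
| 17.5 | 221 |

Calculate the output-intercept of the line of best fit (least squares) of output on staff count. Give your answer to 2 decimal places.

n = 5, Σx = 73.4, Σy = 1032, Σxy = 17589.4, Σx² = 1313.98
Sxx = Σx² − (Σx)²/n = 1313.98 − 1077.512 = 236.468
Sxy = Σxy − (Σx)(Σy)/n = 17589.4 − 15149.76 = 2439.64
b = Sxy/Sxx = 2439.64/236.468 = 10.316998
a = ȳ − b·x̄ = 206.4 − 10.316998·14.68 = 54.946462

54.95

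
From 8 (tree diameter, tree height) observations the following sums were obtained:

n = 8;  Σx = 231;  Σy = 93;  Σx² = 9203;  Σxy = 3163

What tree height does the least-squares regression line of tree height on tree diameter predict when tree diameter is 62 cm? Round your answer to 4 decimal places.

17.8714

Sxx = Σx² − (Σx)²/n = 9203 − 6670.125 = 2532.875
Sxy = Σxy − (Σx)(Σy)/n = 3163 − 2685.375 = 477.625
b = Sxy/Sxx = 477.625/2532.875 = 0.188570
a = ȳ − b·x̄ = 11.625 − 0.188570·28.875 = 6.180033
ŷ(62) = a + b·62 = 6.180033 + 0.188570·62 = 17.871391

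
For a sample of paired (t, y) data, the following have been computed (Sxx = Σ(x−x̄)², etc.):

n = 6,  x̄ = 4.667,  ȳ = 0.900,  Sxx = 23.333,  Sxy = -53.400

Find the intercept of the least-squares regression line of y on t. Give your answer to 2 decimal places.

11.58

b = Sxy/Sxx = -53.4/23.333 = -2.288604
a = ȳ − b·x̄ = 0.9 − (-2.288604)·4.667 = 11.580915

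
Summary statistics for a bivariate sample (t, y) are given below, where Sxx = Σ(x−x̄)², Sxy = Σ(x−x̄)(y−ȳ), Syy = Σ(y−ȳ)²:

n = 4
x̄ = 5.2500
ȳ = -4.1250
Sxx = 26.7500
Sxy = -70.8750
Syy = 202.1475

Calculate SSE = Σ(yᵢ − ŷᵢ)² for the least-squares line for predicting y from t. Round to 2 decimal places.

b = Sxy/Sxx = -70.875/26.75 = -2.649533
SSE = Syy − b·Sxy = 202.1475 − (-2.649533)·(-70.875) = 14.361869

14.36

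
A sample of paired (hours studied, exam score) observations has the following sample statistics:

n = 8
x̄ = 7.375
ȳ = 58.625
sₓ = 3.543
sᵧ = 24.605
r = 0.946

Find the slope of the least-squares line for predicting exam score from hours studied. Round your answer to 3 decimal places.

6.570

b = r · sᵧ/sₓ = 0.946 · 24.605/3.543 = 6.569667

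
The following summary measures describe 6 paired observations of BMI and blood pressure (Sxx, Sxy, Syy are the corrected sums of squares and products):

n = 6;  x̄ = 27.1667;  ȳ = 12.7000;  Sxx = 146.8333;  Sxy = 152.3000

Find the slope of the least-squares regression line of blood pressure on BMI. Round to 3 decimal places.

1.037

b = Sxy/Sxx = 152.3/146.8333 = 1.037231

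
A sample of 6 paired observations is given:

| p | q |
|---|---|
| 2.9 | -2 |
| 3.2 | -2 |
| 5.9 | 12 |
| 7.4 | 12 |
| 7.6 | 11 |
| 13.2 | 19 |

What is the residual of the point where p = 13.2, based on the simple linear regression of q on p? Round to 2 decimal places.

-2.80

n = 6, Σx = 40.2, Σy = 50, Σxy = 481.8, Σx² = 340.22
Sxx = Σx² − (Σx)²/n = 340.22 − 269.34 = 70.88
Sxy = Σxy − (Σx)(Σy)/n = 481.8 − 335 = 146.8
b = Sxy/Sxx = 146.8/70.88 = 2.071106
a = ȳ − b·x̄ = 8.333333 − 2.071106·6.7 = -5.543078
ŷ(13.2) = -5.543078 + 2.071106·13.2 = 21.795523
residual = y − ŷ = 19 − 21.795523 = -2.795523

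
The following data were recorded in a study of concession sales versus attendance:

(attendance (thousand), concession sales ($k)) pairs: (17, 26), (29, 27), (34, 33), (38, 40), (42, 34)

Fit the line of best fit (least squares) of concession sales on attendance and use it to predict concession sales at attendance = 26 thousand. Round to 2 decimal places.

n = 5, Σx = 160, Σy = 160, Σxy = 5295, Σx² = 5494
Sxx = Σx² − (Σx)²/n = 5494 − 5120 = 374
Sxy = Σxy − (Σx)(Σy)/n = 5295 − 5120 = 175
b = Sxy/Sxx = 175/374 = 0.467914
a = ȳ − b·x̄ = 32 − 0.467914·32 = 17.026738
ŷ(26) = a + b·26 = 17.026738 + 0.467914·26 = 29.192513

29.19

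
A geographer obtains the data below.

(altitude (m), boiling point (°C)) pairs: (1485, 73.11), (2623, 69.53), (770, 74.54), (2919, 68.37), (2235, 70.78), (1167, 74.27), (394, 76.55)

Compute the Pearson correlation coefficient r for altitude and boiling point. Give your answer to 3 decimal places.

-0.994

n = 7, Σx = 11593, Σy = 507.15, Σxy = 822940.46, Σx² = 24711165, Σy² = 36795.9053
Sxx = Σx² − (Σx)²/n = 24711165 − 19199664.142857 = 5511500.857143
Sxy = Σxy − (Σx)(Σy)/n = 822940.46 − 839912.85 = -16972.39
Syy = Σy² − (Σy)²/n = 36795.9053 − 36743.0175 = 52.8878
r = Sxy/√(Sxx·Syy) = -16972.39/√(291491155.0324) = -16972.39/17073.112049 = -0.994101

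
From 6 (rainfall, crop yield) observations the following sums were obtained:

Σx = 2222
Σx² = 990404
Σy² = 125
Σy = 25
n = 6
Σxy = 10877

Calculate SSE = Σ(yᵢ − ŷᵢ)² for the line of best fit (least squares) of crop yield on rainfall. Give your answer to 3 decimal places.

5.193

Sxx = Σx² − (Σx)²/n = 990404 − 822880.666667 = 167523.333333
Sxy = Σxy − (Σx)(Σy)/n = 10877 − 9258.333333 = 1618.666667
Syy = Σy² − (Σy)²/n = 125 − 104.166667 = 20.833333
b = Sxy/Sxx = 1618.666667/167523.333333 = 0.009662
SSE = Syy − b·Sxy = 20.833333 − 0.009662·1618.666667 = 5.193233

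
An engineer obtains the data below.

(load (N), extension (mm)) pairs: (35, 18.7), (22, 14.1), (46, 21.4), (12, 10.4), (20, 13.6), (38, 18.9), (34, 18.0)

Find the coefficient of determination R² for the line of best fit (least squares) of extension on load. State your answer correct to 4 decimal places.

0.9924

n = 7, Σx = 207, Σy = 115.1, Σxy = 3676.1, Σx² = 6969, Σy² = 1980.79
Sxx = Σx² − (Σx)²/n = 6969 − 6121.285714 = 847.714286
Sxy = Σxy − (Σx)(Σy)/n = 3676.1 − 3403.671429 = 272.428571
Syy = Σy² − (Σy)²/n = 1980.79 − 1892.572857 = 88.217143
R² = Sxy²/(Sxx·Syy) = (272.428571)²/(847.714286·88.217143) = 0.992437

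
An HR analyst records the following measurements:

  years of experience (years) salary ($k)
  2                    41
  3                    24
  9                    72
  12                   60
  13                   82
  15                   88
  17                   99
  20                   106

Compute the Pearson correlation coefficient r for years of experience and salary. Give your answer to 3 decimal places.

0.948

n = 8, Σx = 91, Σy = 572, Σxy = 7711, Σx² = 1321, Σy² = 46546
Sxx = Σx² − (Σx)²/n = 1321 − 1035.125 = 285.875
Sxy = Σxy − (Σx)(Σy)/n = 7711 − 6506.5 = 1204.5
Syy = Σy² − (Σy)²/n = 46546 − 40898 = 5648
r = Sxy/√(Sxx·Syy) = 1204.5/√(1614622) = 1204.5/1270.677772 = 0.947919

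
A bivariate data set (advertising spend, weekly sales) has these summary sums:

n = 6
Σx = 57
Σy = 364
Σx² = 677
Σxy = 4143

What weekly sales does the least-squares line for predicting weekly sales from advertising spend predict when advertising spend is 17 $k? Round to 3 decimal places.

98.582

Sxx = Σx² − (Σx)²/n = 677 − 541.5 = 135.5
Sxy = Σxy − (Σx)(Σy)/n = 4143 − 3458 = 685
b = Sxy/Sxx = 685/135.5 = 5.055351
a = ȳ − b·x̄ = 60.666667 − 5.055351·9.5 = 12.640836
ŷ(17) = a + b·17 = 12.640836 + 5.055351·17 = 98.581796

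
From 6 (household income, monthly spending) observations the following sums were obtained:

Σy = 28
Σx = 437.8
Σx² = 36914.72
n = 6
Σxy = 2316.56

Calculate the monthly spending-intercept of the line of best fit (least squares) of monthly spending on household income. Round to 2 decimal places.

0.65

Sxx = Σx² − (Σx)²/n = 36914.72 − 31944.806667 = 4969.913333
Sxy = Σxy − (Σx)(Σy)/n = 2316.56 − 2043.066667 = 273.493333
b = Sxy/Sxx = 273.493333/4969.913333 = 0.055030
a = ȳ − b·x̄ = 4.666667 − 0.055030·72.966667 = 0.651326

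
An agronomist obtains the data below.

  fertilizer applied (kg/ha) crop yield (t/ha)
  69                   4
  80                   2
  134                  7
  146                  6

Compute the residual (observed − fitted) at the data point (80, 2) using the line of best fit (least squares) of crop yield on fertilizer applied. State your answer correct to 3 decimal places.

-1.442

n = 4, Σx = 429, Σy = 19, Σxy = 2250, Σx² = 50433
Sxx = Σx² − (Σx)²/n = 50433 − 46010.25 = 4422.75
Sxy = Σxy − (Σx)(Σy)/n = 2250 − 2037.75 = 212.25
b = Sxy/Sxx = 212.25/4422.75 = 0.047991
a = ȳ − b·x̄ = 4.75 − 0.047991·107.25 = -0.396982
ŷ(80) = -0.396982 + 0.047991·80 = 3.442259
residual = y − ŷ = 2 − 3.442259 = -1.442259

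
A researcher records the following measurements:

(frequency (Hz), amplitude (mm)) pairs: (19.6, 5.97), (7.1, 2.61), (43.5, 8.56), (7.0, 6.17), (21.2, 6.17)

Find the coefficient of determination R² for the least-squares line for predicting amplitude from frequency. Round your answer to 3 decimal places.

0.645

n = 5, Σx = 98.4, Σy = 29.48, Σxy = 681.897, Σx² = 2825.26, Σy² = 191.8644
Sxx = Σx² − (Σx)²/n = 2825.26 − 1936.512 = 888.748
Sxy = Σxy − (Σx)(Σy)/n = 681.897 − 580.1664 = 101.7306
Syy = Σy² − (Σy)²/n = 191.8644 − 173.81408 = 18.05032
R² = Sxy²/(Sxx·Syy) = (101.7306)²/(888.748·18.05032) = 0.645119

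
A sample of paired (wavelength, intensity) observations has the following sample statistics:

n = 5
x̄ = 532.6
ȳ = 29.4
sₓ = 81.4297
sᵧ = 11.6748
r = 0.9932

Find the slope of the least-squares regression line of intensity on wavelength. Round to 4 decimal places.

b = r · sᵧ/sₓ = 0.9932 · 11.6748/81.4297 = 0.142398

0.1424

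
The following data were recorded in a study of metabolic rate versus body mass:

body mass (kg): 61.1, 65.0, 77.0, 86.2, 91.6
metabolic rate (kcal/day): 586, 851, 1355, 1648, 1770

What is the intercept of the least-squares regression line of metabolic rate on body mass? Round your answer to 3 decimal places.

n = 5, Σx = 380.9, Σy = 6210, Σxy = 499644.2, Σx² = 29708.21
Sxx = Σx² − (Σx)²/n = 29708.21 − 29016.962 = 691.248
Sxy = Σxy − (Σx)(Σy)/n = 499644.2 − 473077.8 = 26566.4
b = Sxy/Sxx = 26566.4/691.248 = 38.432516
a = ȳ − b·x̄ = 1242 − 38.432516·76.18 = -1685.789089

-1685.789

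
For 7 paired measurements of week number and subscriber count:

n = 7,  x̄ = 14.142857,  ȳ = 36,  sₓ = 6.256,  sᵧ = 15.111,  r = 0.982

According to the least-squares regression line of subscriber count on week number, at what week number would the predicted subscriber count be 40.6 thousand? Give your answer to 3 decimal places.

b = r · sᵧ/sₓ = 0.982 · 15.111/6.256 = 2.371963
a = ȳ − b·x̄ = 36 − 2.371963·14.142857 = 2.453663
Set a + b·x = 40.6: x = (40.6 − 2.453663) / 2.371963 = 16.082179

16.082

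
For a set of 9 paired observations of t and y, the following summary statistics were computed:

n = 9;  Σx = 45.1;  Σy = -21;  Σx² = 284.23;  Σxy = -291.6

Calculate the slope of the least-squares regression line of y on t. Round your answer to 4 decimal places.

Sxx = Σx² − (Σx)²/n = 284.23 − 226.001111 = 58.228889
Sxy = Σxy − (Σx)(Σy)/n = -291.6 − (-105.233333) = -186.366667
b = Sxy/Sxx = -186.366667/58.228889 = -3.200588

-3.2006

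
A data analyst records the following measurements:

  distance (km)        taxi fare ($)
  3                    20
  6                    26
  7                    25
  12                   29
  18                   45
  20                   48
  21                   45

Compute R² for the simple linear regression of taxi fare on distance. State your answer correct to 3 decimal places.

n = 7, Σx = 87, Σy = 238, Σxy = 3454, Σx² = 1403, Σy² = 8896
Sxx = Σx² − (Σx)²/n = 1403 − 1081.285714 = 321.714286
Sxy = Σxy − (Σx)(Σy)/n = 3454 − 2958 = 496
Syy = Σy² − (Σy)²/n = 8896 − 8092 = 804
R² = Sxy²/(Sxx·Syy) = (496)²/(321.714286·804) = 0.951124

0.951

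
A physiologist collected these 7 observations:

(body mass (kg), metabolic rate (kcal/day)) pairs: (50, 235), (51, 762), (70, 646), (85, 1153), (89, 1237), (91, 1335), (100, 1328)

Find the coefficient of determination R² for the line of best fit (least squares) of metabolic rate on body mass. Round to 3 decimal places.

0.824

n = 7, Σx = 536, Σy = 6696, Σxy = 558215, Σx² = 43428, Σy² = 7458572
Sxx = Σx² − (Σx)²/n = 43428 − 41042.285714 = 2385.714286
Sxy = Σxy − (Σx)(Σy)/n = 558215 − 512722.285714 = 45492.714286
Syy = Σy² − (Σy)²/n = 7458572 − 6405202.285714 = 1053369.714286
R² = Sxy²/(Sxx·Syy) = (45492.714286)²/(2385.714286·1053369.714286) = 0.823540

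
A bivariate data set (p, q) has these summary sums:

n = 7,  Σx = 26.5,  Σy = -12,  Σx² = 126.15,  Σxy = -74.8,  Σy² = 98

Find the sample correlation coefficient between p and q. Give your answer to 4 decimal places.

-0.6568

Sxx = Σx² − (Σx)²/n = 126.15 − 100.321429 = 25.828571
Sxy = Σxy − (Σx)(Σy)/n = -74.8 − (-45.428571) = -29.371429
Syy = Σy² − (Σy)²/n = 98 − 20.571429 = 77.428571
r = Sxy/√(Sxx·Syy) = -29.371429/√(1999.869388) = -29.371429/44.719899 = -0.656787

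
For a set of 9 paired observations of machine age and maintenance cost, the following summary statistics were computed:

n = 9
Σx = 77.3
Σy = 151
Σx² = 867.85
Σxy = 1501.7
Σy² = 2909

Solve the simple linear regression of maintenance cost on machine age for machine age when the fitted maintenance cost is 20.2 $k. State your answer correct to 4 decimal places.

11.9969

Sxx = Σx² − (Σx)²/n = 867.85 − 663.921111 = 203.928889
Sxy = Σxy − (Σx)(Σy)/n = 1501.7 − 1296.922222 = 204.777778
b = Sxy/Sxx = 204.777778/203.928889 = 1.004163
a = ȳ − b·x̄ = 16.777778 − 1.004163·8.588889 = 8.153136
Set a + b·x = 20.2: x = (20.2 − 8.153136) / 1.004163 = 11.996925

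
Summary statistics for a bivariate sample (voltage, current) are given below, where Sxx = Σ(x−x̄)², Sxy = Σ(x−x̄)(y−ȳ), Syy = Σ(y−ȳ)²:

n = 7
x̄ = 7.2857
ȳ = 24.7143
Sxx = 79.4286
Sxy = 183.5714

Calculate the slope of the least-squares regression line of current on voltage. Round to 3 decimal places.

2.311

b = Sxy/Sxx = 183.5714/79.4286 = 2.311150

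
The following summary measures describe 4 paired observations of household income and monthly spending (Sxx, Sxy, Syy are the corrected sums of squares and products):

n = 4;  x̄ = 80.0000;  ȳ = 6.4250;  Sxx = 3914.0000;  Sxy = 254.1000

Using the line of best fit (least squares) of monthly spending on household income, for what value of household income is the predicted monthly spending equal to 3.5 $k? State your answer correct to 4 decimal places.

b = Sxy/Sxx = 254.1/3914 = 0.064921
a = ȳ − b·x̄ = 6.425 − 0.064921·80 = 1.231336
Set a + b·x = 3.5: x = (3.5 − 1.231336) / 0.064921 = 34.945100

34.9451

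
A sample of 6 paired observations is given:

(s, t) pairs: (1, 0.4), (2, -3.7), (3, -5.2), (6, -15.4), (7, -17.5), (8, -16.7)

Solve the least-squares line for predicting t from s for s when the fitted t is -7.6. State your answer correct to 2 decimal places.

3.71

n = 6, Σx = 27, Σy = -58.1, Σxy = -371.1, Σx² = 163
Sxx = Σx² − (Σx)²/n = 163 − 121.5 = 41.5
Sxy = Σxy − (Σx)(Σy)/n = -371.1 − (-261.45) = -109.65
b = Sxy/Sxx = -109.65/41.5 = -2.642169
a = ȳ − b·x̄ = -9.683333 − (-2.642169)·4.5 = 2.206426
Set a + b·x = -7.6: x = (-7.6 − 2.206426) / (-2.642169) = 3.711506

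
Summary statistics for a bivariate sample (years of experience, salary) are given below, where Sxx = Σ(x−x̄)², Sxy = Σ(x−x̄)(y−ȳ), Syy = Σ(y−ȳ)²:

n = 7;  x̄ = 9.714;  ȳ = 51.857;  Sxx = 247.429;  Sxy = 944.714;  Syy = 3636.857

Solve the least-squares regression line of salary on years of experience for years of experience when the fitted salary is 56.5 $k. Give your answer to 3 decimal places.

10.930

b = Sxy/Sxx = 944.714/247.429 = 3.818122
a = ȳ − b·x̄ = 51.857 − 3.818122·9.714 = 14.767767
Set a + b·x = 56.5: x = (56.5 − 14.767767) / 3.818122 = 10.930043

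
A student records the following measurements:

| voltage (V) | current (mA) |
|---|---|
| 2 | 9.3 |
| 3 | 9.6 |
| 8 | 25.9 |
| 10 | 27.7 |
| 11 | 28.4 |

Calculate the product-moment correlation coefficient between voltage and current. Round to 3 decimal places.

n = 5, Σx = 34, Σy = 100.9, Σxy = 844, Σx² = 298, Σy² = 2423.31
Sxx = Σx² − (Σx)²/n = 298 − 231.2 = 66.8
Sxy = Σxy − (Σx)(Σy)/n = 844 − 686.12 = 157.88
Syy = Σy² − (Σy)²/n = 2423.31 − 2036.162 = 387.148
r = Sxy/√(Sxx·Syy) = 157.88/√(25861.4864) = 157.88/160.815069 = 0.981749

0.982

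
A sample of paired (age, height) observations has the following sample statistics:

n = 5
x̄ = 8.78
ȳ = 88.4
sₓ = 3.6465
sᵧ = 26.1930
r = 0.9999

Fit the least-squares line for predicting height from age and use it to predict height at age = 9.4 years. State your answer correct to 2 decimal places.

92.85

b = r · sᵧ/sₓ = 0.9999 · 26.193/3.6465 = 7.182334
a = ȳ − b·x̄ = 88.4 − 7.182334·8.78 = 25.339108
ŷ(9.4) = a + b·9.4 = 25.339108 + 7.182334·9.4 = 92.853047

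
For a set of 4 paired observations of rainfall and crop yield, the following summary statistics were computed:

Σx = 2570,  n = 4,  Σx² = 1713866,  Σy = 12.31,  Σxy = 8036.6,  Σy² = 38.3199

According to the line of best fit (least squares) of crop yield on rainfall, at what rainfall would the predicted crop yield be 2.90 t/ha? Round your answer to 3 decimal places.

555.243

Sxx = Σx² − (Σx)²/n = 1713866 − 1651225 = 62641
Sxy = Σxy − (Σx)(Σy)/n = 8036.6 − 7909.175 = 127.425
b = Sxy/Sxx = 127.425/62641 = 0.002034
a = ȳ − b·x̄ = 3.0775 − 0.002034·642.5 = 1.770520
Set a + b·x = 2.90: x = (2.90 − 1.770520) / 0.002034 = 555.242574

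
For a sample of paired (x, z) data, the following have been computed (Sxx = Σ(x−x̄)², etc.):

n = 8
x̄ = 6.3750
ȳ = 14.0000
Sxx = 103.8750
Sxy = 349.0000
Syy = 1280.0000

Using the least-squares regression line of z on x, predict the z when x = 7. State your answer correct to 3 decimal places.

b = Sxy/Sxx = 349/103.875 = 3.359807
a = ȳ − b·x̄ = 14 − 3.359807·6.375 = -7.418773
ŷ(7) = a + b·7 = -7.418773 + 3.359807·7 = 16.099880

16.100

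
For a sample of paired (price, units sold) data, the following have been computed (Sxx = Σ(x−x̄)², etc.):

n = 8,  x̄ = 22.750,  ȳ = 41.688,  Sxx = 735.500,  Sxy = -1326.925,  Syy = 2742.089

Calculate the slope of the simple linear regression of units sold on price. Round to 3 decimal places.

b = Sxy/Sxx = -1326.925/735.5 = -1.804113

-1.804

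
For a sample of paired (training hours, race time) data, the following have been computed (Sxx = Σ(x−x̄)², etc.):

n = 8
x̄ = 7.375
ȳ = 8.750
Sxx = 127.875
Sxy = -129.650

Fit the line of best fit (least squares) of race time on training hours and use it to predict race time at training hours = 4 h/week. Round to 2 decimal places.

12.17

b = Sxy/Sxx = -129.65/127.875 = -1.013881
a = ȳ − b·x̄ = 8.75 − (-1.013881)·7.375 = 16.227370
ŷ(4) = a + b·4 = 16.227370 + (-1.013881)·4 = 12.171848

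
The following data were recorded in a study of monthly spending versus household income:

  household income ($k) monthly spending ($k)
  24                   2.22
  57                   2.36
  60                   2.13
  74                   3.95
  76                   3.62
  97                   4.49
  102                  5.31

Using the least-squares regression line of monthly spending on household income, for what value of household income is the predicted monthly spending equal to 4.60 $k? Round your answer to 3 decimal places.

n = 7, Σx = 490, Σy = 24.08, Σxy = 1860.17, Σx² = 38490
Sxx = Σx² − (Σx)²/n = 38490 − 34300 = 4190
Sxy = Σxy − (Σx)(Σy)/n = 1860.17 − 1685.6 = 174.57
b = Sxy/Sxx = 174.57/4190 = 0.041663
a = ȳ − b·x̄ = 3.44 − 0.041663·70 = 0.523556
Set a + b·x = 4.60: x = (4.60 − 0.523556) / 0.041663 = 97.842126

97.842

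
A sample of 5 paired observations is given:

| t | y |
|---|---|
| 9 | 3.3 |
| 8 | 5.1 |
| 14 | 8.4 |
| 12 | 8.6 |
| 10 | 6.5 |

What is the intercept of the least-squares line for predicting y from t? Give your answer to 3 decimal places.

-1.917

n = 5, Σx = 53, Σy = 31.9, Σxy = 356.3, Σx² = 585
Sxx = Σx² − (Σx)²/n = 585 − 561.8 = 23.2
Sxy = Σxy − (Σx)(Σy)/n = 356.3 − 338.14 = 18.16
b = Sxy/Sxx = 18.16/23.2 = 0.782759
a = ȳ − b·x̄ = 6.38 − 0.782759·10.6 = -1.917241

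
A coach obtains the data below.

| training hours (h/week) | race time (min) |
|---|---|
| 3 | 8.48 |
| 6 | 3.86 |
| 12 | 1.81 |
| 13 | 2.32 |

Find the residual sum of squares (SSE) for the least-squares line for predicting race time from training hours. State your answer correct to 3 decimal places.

5.024

n = 4, Σx = 34, Σy = 16.47, Σxy = 100.48, Σx² = 358, Σy² = 95.4685
Sxx = Σx² − (Σx)²/n = 358 − 289 = 69
Sxy = Σxy − (Σx)(Σy)/n = 100.48 − 139.995 = -39.515
Syy = Σy² − (Σy)²/n = 95.4685 − 67.815225 = 27.653275
b = Sxy/Sxx = -39.515/69 = -0.572681
SSE = Syy − b·Sxy = 27.653275 − (-0.572681)·(-39.515) = 5.023779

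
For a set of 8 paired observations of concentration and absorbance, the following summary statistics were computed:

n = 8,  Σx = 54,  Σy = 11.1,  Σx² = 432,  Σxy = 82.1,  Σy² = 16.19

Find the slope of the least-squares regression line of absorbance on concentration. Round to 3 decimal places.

Sxx = Σx² − (Σx)²/n = 432 − 364.5 = 67.5
Sxy = Σxy − (Σx)(Σy)/n = 82.1 − 74.925 = 7.175
b = Sxy/Sxx = 7.175/67.5 = 0.106296

0.106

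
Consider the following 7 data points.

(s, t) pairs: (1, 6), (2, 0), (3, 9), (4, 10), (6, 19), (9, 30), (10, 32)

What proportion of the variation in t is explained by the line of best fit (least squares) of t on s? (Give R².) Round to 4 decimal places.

0.9448

n = 7, Σx = 35, Σy = 106, Σxy = 777, Σx² = 247, Σy² = 2502
Sxx = Σx² − (Σx)²/n = 247 − 175 = 72
Sxy = Σxy − (Σx)(Σy)/n = 777 − 530 = 247
Syy = Σy² − (Σy)²/n = 2502 − 1605.142857 = 896.857143
R² = Sxy²/(Sxx·Syy) = (247)²/(72·896.857143) = 0.944796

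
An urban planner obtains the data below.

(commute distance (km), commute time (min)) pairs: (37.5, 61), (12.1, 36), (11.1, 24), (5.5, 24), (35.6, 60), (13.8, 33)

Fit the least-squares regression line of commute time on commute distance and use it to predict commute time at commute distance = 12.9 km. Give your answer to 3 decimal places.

n = 6, Σx = 115.6, Σy = 238, Σxy = 5712.9, Σx² = 3163.92
Sxx = Σx² − (Σx)²/n = 3163.92 − 2227.226667 = 936.693333
Sxy = Σxy − (Σx)(Σy)/n = 5712.9 − 4585.466667 = 1127.433333
b = Sxy/Sxx = 1127.433333/936.693333 = 1.203631
a = ȳ − b·x̄ = 39.666667 − 1.203631·19.266667 = 16.476705
ŷ(12.9) = a + b·12.9 = 16.476705 + 1.203631·12.9 = 32.003548

32.004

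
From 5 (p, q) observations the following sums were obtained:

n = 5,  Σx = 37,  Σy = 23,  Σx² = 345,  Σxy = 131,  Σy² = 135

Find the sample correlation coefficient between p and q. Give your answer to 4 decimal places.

-0.8597

Sxx = Σx² − (Σx)²/n = 345 − 273.8 = 71.2
Sxy = Σxy − (Σx)(Σy)/n = 131 − 170.2 = -39.2
Syy = Σy² − (Σy)²/n = 135 − 105.8 = 29.2
r = Sxy/√(Sxx·Syy) = -39.2/√(2079.04) = -39.2/45.596491 = -0.859715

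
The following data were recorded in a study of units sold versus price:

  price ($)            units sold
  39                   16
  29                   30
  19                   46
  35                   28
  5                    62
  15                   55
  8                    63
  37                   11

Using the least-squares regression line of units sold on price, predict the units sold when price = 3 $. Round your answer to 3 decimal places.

n = 8, Σx = 187, Σy = 311, Σxy = 5394, Σx² = 5631
Sxx = Σx² − (Σx)²/n = 5631 − 4371.125 = 1259.875
Sxy = Σxy − (Σx)(Σy)/n = 5394 − 7269.625 = -1875.625
b = Sxy/Sxx = -1875.625/1259.875 = -1.488739
a = ȳ − b·x̄ = 38.875 − (-1.488739)·23.375 = 73.674273
ŷ(3) = a + b·3 = 73.674273 + (-1.488739)·3 = 69.208056

69.208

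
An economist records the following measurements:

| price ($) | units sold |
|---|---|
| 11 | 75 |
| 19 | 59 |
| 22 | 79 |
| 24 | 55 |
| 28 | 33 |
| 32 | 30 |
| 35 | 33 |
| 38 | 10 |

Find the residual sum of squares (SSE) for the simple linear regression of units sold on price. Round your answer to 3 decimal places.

815.346

n = 8, Σx = 209, Σy = 374, Σxy = 8423, Σx² = 6019, Σy² = 21550
Sxx = Σx² − (Σx)²/n = 6019 − 5460.125 = 558.875
Sxy = Σxy − (Σx)(Σy)/n = 8423 − 9770.75 = -1347.75
Syy = Σy² − (Σy)²/n = 21550 − 17484.5 = 4065.5
b = Sxy/Sxx = -1347.75/558.875 = -2.411541
SSE = Syy − b·Sxy = 4065.5 − (-2.411541)·(-1347.75) = 815.345560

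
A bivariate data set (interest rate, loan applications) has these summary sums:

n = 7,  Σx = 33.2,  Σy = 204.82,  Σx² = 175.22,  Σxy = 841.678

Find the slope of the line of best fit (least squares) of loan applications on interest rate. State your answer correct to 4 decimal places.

Sxx = Σx² − (Σx)²/n = 175.22 − 157.462857 = 17.757143
Sxy = Σxy − (Σx)(Σy)/n = 841.678 − 971.432 = -129.754
b = Sxy/Sxx = -129.754/17.757143 = -7.307144

-7.3071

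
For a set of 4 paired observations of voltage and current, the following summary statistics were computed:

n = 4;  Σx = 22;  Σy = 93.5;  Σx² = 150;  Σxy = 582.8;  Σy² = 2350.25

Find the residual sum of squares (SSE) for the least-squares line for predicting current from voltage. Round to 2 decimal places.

Sxx = Σx² − (Σx)²/n = 150 − 121 = 29
Sxy = Σxy − (Σx)(Σy)/n = 582.8 − 514.25 = 68.55
Syy = Σy² − (Σy)²/n = 2350.25 − 2185.5625 = 164.6875
b = Sxy/Sxx = 68.55/29 = 2.363793
SSE = Syy − b·Sxy = 164.6875 − 2.363793·68.55 = 2.649483

2.65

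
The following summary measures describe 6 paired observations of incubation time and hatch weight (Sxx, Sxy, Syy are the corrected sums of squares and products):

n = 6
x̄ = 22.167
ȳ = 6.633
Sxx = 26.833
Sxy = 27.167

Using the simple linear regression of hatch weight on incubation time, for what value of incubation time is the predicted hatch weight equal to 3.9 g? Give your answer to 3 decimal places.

b = Sxy/Sxx = 27.167/26.833 = 1.012447
a = ȳ − b·x̄ = 6.633 − 1.012447·22.167 = -15.809921
Set a + b·x = 3.9: x = (3.9 − (-15.809921)) / 1.012447 = 19.467600

19.468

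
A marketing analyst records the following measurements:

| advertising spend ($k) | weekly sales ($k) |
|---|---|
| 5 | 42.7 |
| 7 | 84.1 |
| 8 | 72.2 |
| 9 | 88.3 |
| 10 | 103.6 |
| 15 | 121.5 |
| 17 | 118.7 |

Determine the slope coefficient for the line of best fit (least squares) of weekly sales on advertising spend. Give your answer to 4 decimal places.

n = 7, Σx = 71, Σy = 631.1, Σxy = 7050.9, Σx² = 833
Sxx = Σx² − (Σx)²/n = 833 − 720.142857 = 112.857143
Sxy = Σxy − (Σx)(Σy)/n = 7050.9 − 6401.157143 = 649.742857
b = Sxy/Sxx = 649.742857/112.857143 = 5.757215

5.7572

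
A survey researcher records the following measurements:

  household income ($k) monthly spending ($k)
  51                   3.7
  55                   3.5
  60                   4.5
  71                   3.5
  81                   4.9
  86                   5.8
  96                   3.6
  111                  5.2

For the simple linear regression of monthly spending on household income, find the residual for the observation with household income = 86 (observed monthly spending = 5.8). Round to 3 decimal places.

1.251

n = 8, Σx = 611, Σy = 34.7, Σxy = 2718.2, Σx² = 49761
Sxx = Σx² − (Σx)²/n = 49761 − 46665.125 = 3095.875
Sxy = Σxy − (Σx)(Σy)/n = 2718.2 − 2650.2125 = 67.9875
b = Sxy/Sxx = 67.9875/3095.875 = 0.021961
a = ȳ − b·x̄ = 4.3375 − 0.021961·76.375 = 2.660254
ŷ(86) = 2.660254 + 0.021961·86 = 4.548871
residual = y − ŷ = 5.8 − 4.548871 = 1.251129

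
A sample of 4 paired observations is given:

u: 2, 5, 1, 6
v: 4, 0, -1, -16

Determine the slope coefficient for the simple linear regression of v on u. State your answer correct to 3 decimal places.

-2.559

n = 4, Σx = 14, Σy = -13, Σxy = -89, Σx² = 66
Sxx = Σx² − (Σx)²/n = 66 − 49 = 17
Sxy = Σxy − (Σx)(Σy)/n = -89 − (-45.5) = -43.5
b = Sxy/Sxx = -43.5/17 = -2.558824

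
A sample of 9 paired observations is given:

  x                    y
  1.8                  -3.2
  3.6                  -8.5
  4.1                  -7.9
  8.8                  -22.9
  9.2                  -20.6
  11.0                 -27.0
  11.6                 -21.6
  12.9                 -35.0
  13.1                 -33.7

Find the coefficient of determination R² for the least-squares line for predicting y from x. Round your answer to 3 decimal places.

n = 9, Σx = 76.1, Σy = -180.4, Σxy = -1900.32, Σx² = 788.67, Σy² = 4649.92
Sxx = Σx² − (Σx)²/n = 788.67 − 643.467778 = 145.202222
Sxy = Σxy − (Σx)(Σy)/n = -1900.32 − (-1525.382222) = -374.937778
Syy = Σy² − (Σy)²/n = 4649.92 − 3616.017778 = 1033.902222
R² = Sxy²/(Sxx·Syy) = (-374.937778)²/(145.202222·1033.902222) = 0.936409

0.936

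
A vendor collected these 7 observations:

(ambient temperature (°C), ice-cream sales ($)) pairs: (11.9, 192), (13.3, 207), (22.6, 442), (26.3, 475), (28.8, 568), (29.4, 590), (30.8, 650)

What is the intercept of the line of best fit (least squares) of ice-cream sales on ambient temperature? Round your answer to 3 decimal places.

n = 7, Σx = 163.1, Σy = 3124, Σxy = 81244, Σx² = 4163.39
Sxx = Σx² − (Σx)²/n = 4163.39 − 3800.23 = 363.16
Sxy = Σxy − (Σx)(Σy)/n = 81244 − 72789.2 = 8454.8
b = Sxy/Sxx = 8454.8/363.16 = 23.281198
a = ȳ − b·x̄ = 446.285714 − 23.281198·23.3 = -96.166208

-96.166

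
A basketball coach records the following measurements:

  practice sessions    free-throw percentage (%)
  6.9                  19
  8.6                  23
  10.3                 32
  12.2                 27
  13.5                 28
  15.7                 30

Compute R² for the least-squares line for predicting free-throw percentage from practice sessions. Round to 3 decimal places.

n = 6, Σx = 67.2, Σy = 159, Σxy = 1836.9, Σx² = 805.24, Σy² = 4327
Sxx = Σx² − (Σx)²/n = 805.24 − 752.64 = 52.6
Sxy = Σxy − (Σx)(Σy)/n = 1836.9 − 1780.8 = 56.1
Syy = Σy² − (Σy)²/n = 4327 − 4213.5 = 113.5
R² = Sxy²/(Sxx·Syy) = (56.1)²/(52.6·113.5) = 0.527162

0.527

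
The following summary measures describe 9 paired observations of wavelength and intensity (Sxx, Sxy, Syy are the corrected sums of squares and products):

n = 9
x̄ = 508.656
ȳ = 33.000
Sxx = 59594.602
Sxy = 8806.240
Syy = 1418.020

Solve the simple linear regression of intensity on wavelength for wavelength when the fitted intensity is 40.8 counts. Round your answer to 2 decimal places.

b = Sxy/Sxx = 8806.24/59594.602 = 0.147769
a = ȳ − b·x̄ = 33 − 0.147769·508.656 = -42.163633
Set a + b·x = 40.8: x = (40.8 − (-42.163633)) / 0.147769 = 561.441059

561.44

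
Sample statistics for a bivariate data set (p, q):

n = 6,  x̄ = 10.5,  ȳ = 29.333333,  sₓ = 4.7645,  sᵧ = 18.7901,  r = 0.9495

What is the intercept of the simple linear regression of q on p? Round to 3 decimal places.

-9.985

b = r · sᵧ/sₓ = 0.9495 · 18.7901/4.7645 = 3.744611
a = ȳ − b·x̄ = 29.333333 − 3.744611·10.5 = -9.985084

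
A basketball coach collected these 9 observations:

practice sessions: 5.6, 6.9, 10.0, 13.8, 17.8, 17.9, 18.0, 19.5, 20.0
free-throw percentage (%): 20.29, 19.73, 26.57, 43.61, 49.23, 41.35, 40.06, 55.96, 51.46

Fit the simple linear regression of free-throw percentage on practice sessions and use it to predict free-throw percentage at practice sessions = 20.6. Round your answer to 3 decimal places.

52.851

n = 9, Σx = 129.5, Σy = 348.26, Σxy = 5575.238, Σx² = 2110.91
Sxx = Σx² − (Σx)²/n = 2110.91 − 1863.361111 = 247.548889
Sxy = Σxy − (Σx)(Σy)/n = 5575.238 − 5011.074444 = 564.163556
b = Sxy/Sxx = 564.163556/247.548889 = 2.278999
a = ȳ − b·x̄ = 38.695556 − 2.278999·14.388889 = 5.903299
ŷ(20.6) = a + b·20.6 = 5.903299 + 2.278999·20.6 = 52.850669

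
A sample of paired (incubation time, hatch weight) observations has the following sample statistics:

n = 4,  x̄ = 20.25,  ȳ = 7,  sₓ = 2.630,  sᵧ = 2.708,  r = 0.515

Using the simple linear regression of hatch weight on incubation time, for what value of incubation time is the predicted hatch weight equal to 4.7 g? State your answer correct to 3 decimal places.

15.913

b = r · sᵧ/sₓ = 0.515 · 2.708/2.63 = 0.530274
a = ȳ − b·x̄ = 7 − 0.530274·20.25 = -3.738044
Set a + b·x = 4.7: x = (4.7 − (-3.738044)) / 0.530274 = 15.912618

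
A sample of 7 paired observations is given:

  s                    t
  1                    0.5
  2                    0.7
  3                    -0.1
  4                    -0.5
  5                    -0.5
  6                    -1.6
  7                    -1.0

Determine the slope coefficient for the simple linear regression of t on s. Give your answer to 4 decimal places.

-0.3393

n = 7, Σx = 28, Σy = -2.5, Σxy = -19.5, Σx² = 140
Sxx = Σx² − (Σx)²/n = 140 − 112 = 28
Sxy = Σxy − (Σx)(Σy)/n = -19.5 − (-10) = -9.5
b = Sxy/Sxx = -9.5/28 = -0.339286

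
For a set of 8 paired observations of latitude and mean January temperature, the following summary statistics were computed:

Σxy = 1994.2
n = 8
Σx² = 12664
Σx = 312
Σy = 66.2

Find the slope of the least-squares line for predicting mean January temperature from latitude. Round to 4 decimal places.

-1.1847

Sxx = Σx² − (Σx)²/n = 12664 − 12168 = 496
Sxy = Σxy − (Σx)(Σy)/n = 1994.2 − 2581.8 = -587.6
b = Sxy/Sxx = -587.6/496 = -1.184677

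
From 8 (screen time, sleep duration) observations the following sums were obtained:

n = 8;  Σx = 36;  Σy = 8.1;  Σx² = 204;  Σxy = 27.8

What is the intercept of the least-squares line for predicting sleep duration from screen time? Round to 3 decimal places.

Sxx = Σx² − (Σx)²/n = 204 − 162 = 42
Sxy = Σxy − (Σx)(Σy)/n = 27.8 − 36.45 = -8.65
b = Sxy/Sxx = -8.65/42 = -0.205952
a = ȳ − b·x̄ = 1.0125 − (-0.205952)·4.5 = 1.939286

1.939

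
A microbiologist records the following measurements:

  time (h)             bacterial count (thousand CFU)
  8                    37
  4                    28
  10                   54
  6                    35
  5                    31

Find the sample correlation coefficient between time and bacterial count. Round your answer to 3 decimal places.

0.943

n = 5, Σx = 33, Σy = 185, Σxy = 1313, Σx² = 241, Σy² = 7255
Sxx = Σx² − (Σx)²/n = 241 − 217.8 = 23.2
Sxy = Σxy − (Σx)(Σy)/n = 1313 − 1221 = 92
Syy = Σy² − (Σy)²/n = 7255 − 6845 = 410
r = Sxy/√(Sxx·Syy) = 92/√(9512) = 92/97.529483 = 0.943305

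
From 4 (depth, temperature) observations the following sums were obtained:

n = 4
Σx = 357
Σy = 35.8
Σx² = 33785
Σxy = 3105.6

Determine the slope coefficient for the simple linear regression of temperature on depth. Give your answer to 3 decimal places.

Sxx = Σx² − (Σx)²/n = 33785 − 31862.25 = 1922.75
Sxy = Σxy − (Σx)(Σy)/n = 3105.6 − 3195.15 = -89.55
b = Sxy/Sxx = -89.55/1922.75 = -0.046574

-0.047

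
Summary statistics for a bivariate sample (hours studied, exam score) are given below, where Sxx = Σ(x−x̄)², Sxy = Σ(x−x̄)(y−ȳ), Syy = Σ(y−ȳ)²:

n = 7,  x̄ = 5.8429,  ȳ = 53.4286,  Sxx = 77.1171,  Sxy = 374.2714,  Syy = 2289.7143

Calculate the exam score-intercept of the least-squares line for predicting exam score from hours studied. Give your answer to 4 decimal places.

25.0713

b = Sxy/Sxx = 374.2714/77.1171 = 4.853287
a = ȳ − b·x̄ = 53.4286 − 4.853287·5.8429 = 25.071331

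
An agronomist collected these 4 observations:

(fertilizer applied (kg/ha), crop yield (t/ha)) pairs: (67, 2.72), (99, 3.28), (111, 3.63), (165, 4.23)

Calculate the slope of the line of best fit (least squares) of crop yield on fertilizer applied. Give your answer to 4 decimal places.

n = 4, Σx = 442, Σy = 13.86, Σxy = 1607.84, Σx² = 53836
Sxx = Σx² − (Σx)²/n = 53836 − 48841 = 4995
Sxy = Σxy − (Σx)(Σy)/n = 1607.84 − 1531.53 = 76.31
b = Sxy/Sxx = 76.31/4995 = 0.015277

0.0153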